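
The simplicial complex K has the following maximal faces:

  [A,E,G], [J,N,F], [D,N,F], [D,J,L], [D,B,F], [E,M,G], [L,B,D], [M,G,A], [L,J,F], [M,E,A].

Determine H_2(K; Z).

Take the total order A < B < D < E < F < G < J < L < M < N on the vertex set. Then K (dimension 2) consists of the simplices:

  0-simplices (10): A, B, D, E, F, G, J, L, M, N
  1-simplices (18): AE, AG, AM, BD, BF, BL, DF, DJ, DL, DN, EG, EM, FJ, FL, FN, GM, JL, JN
  2-simplices (10): AEG, AEM, AGM, BDF, BDL, DFN, DJL, EGM, FJL, FJN

giving chain groups C_0 ≅ Z^10, C_1 ≅ Z^18, C_2 ≅ Z^10.

The boundary map ∂_1: C_1 → C_0 sends each edge [p,q] (with p < q) to q − p. For instance
  ∂FJ = J − F.
As a 10×18 matrix over Z this has rank 8, with invariant factors (1,1,1,1,1,1,1,1).

∂_2: C_2 → C_1 acts by ∂[p,q,r] = [q,r] − [p,r] + [p,q]. For instance
  ∂FJN = JN − FN + FJ,
  ∂BDL = DL − BL + BD.
The resulting 18×10 matrix has rank 9, and its Smith normal form has invariant factors (1,1,1,1,1,1,1,1,1).

Computing H_k = (kernel of ∂_k) / (image of ∂_{k+1}):

  H_2: rank ker ∂_2 − rank ∂_3 = (10 − 9) − 0 = 1, and there is no ∂_3, so H_2 = Z.

H_2 ≅ Z.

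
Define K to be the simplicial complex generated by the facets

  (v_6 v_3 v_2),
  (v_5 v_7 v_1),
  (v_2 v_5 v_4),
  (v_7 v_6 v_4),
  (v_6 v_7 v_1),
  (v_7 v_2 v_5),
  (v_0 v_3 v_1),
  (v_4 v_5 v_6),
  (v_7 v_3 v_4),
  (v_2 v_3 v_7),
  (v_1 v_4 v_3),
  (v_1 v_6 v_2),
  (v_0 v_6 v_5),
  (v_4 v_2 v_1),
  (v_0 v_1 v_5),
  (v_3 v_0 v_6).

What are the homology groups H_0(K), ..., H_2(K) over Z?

Fix the vertex order v_0 < v_1 < v_2 < v_3 < v_4 < v_5 < v_6 < v_7 and write every simplex with vertices in increasing order. Then dim K = 2 and the simplices of K are:

  0-simplices (8): [v_0], [v_1], [v_2], [v_3], [v_4], [v_5], [v_6], [v_7]
  1-simplices (24): (24 of them)
  2-simplices (16): (16 of them)

giving chain groups C_0 ≅ Z^8, C_1 ≅ Z^24, C_2 ≅ Z^16.

Boundary ∂_1: C_1 → C_0 is given by ∂[p,q] = [q] − [p]. For instance
  ∂[v_1,v_7] = [v_7] − [v_1].
The resulting 8×24 matrix has rank 7, and its Smith normal form has invariant factors (1,1,1,1,1,1,1).

∂_2: C_2 → C_1 acts by ∂[p,q,r] = [q,r] − [p,r] + [p,q]. For instance
  ∂[v_1,v_6,v_7] = [v_6,v_7] − [v_1,v_7] + [v_1,v_6],
  ∂[v_0,v_5,v_6] = [v_5,v_6] − [v_0,v_6] + [v_0,v_5].
This gives a 24×16 integer matrix of rank 15; reducing to Smith normal form yields diagonal entries (1,1,1,1,1,1,1,1,1,1,1,1,1,1,1).

From H_k ≅ ker(∂_k) / im(∂_{k+1}) we obtain:

  H_0: rank C_0 − rank ∂_1 = 8 − 7 = 1, and the invariant factors of ∂_1 are all 1, so H_0 = Z.
  H_1: rank ker ∂_1 − rank ∂_2 = (24 − 7) − 15 = 2, and the invariant factors of ∂_2 are all 1, so H_1 = Z^2.
  H_2: rank ker ∂_2 − rank ∂_3 = (16 − 15) − 0 = 1, and there is no ∂_3, so H_2 = Z.

As a check, the Euler characteristic is 8 − 24 + 16 = 0, which agrees with 1 − 2 + 1 = 0.

H_0 ≅ Z,  H_1 ≅ Z^2,  H_2 ≅ Z.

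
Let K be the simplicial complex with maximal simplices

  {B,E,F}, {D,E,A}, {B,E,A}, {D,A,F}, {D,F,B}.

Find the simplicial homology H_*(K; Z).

H_0 = Z,  H_1 = Z,  H_2 = 0.

We work with the vertex ordering A < B < D < E < F. The simplices of K, each written with vertices in increasing order, are:

  0-simplices (5): A, B, D, E, F
  1-simplices (10): AB, AD, AE, AF, BD, BE, BF, DE, DF, EF
  2-simplices (5): ABE, ADE, ADF, BDF, BEF

giving chain groups C_0 ≅ Z^5, C_1 ≅ Z^10, C_2 ≅ Z^5.

Boundary ∂_1: C_1 → C_0 is given by ∂[p,q] = [q] − [p]. For instance
  ∂AB = B − A.
The 5×10 boundary matrix has rank 4 and Smith normal form diag(1,1,1,1).

Boundary ∂_2: C_2 → C_1 maps a triangle to the signed sum of its edges. For instance
  ∂ADF = DF − AF + AD,
  ∂ADE = DE − AE + AD.
As a 10×5 matrix over Z this has rank 5, with invariant factors (1,1,1,1,1).

From H_k ≅ ker(∂_k) / im(∂_{k+1}) we obtain:

  H_0: rank C_0 − rank ∂_1 = 5 − 4 = 1, and the invariant factors of ∂_1 are all 1, so H_0 ≅ Z.
  H_1: rank ker ∂_1 − rank ∂_2 = (10 − 4) − 5 = 1, and the invariant factors of ∂_2 are all 1, so H_1 ≅ Z.
  H_2: rank ker ∂_2 − rank ∂_3 = (5 − 5) − 0 = 0, and there is no ∂_3, so H_2 ≅ 0.

(K is a triangulation of the Möbius band.)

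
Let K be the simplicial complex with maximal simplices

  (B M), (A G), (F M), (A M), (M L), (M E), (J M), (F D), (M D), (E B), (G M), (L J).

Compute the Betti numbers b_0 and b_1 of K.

Fix the vertex order A < B < D < E < F < G < J < L < M and write every simplex with vertices in increasing order. Then dim K = 1 and the simplices of K are:

  0-simplices (9): A, B, D, E, F, G, J, L, M
  1-simplices (12): AG, AM, BE, BM, DF, DM, EM, FM, GM, JL, JM, LM

Hence C_0 ≅ Z^9, C_1 ≅ Z^12.

Boundary ∂_1: C_1 → C_0 maps an edge to its endpoints' difference, ∂[p,q] = q − p.
The resulting 9×12 matrix has rank 8, and its Smith normal form has invariant factors (1,1,1,1,1,1,1,1).

Now H_k = ker ∂_k / im ∂_{k+1}, so:

  H_0: rank C_0 − rank ∂_1 = 9 − 8 = 1, and the invariant factors of ∂_1 are all 1, so H_0 ≅ Z.
  H_1: rank ker ∂_1 − rank ∂_2 = (12 − 8) − 0 = 4, and there is no ∂_2, so H_1 ≅ Z^4.

Hence the Betti numbers are b_0 = 1, b_1 = 4.

b_0 = 1, b_1 = 4.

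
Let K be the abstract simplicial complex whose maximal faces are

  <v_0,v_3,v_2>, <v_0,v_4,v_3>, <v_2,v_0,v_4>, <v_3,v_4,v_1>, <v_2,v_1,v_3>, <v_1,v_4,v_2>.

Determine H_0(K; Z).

H_0 ≅ Z.

We work with the vertex ordering v_0 < v_1 < v_2 < v_3 < v_4. The simplices of K, each written with vertices in increasing order, are:

  0-simplices (5): [v_0], [v_1], [v_2], [v_3], [v_4]
  1-simplices (9): [v_0,v_2], [v_0,v_3], [v_0,v_4], [v_1,v_2], [v_1,v_3], [v_1,v_4], [v_2,v_3], [v_2,v_4], [v_3,v_4]
  2-simplices (6): [v_0,v_2,v_3], [v_0,v_2,v_4], [v_0,v_3,v_4], [v_1,v_2,v_3], [v_1,v_2,v_4], [v_1,v_3,v_4]

giving chain groups C_0 ≅ Z^5, C_1 ≅ Z^9, C_2 ≅ Z^6.

The boundary map ∂_1: C_1 → C_0 is given by ∂[p,q] = [q] − [p].
The resulting 5×9 matrix has rank 4, and its Smith normal form has invariant factors (1,1,1,1).

Boundary ∂_2: C_2 → C_1 acts by ∂[p,q,r] = [q,r] − [p,r] + [p,q]. For instance
  ∂[v_1,v_2,v_3] = [v_2,v_3] − [v_1,v_3] + [v_1,v_2],
  ∂[v_0,v_2,v_3] = [v_2,v_3] − [v_0,v_3] + [v_0,v_2].
The 9×6 boundary matrix has rank 5 and Smith normal form diag(1,1,1,1,1).

Now H_k = ker ∂_k / im ∂_{k+1}, so:

  H_0: rank C_0 − rank ∂_1 = 5 − 4 = 1, and the invariant factors of ∂_1 are all 1, so H_0 = Z.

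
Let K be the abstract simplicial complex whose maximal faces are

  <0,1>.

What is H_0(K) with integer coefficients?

Take the total order 0 < 1 on the vertex set. Then K (dimension 1) consists of the simplices:

  0-simplices (2): [0], [1]
  1-simplices (1): [0,1]

so the chain groups are C_0 ≅ Z^2, C_1 ≅ Z^1.

∂_1: C_1 → C_0 maps an edge to its endpoints' difference, ∂[p,q] = q − p. For instance
  ∂[0,1] = [1] − [0].
The 2×1 boundary matrix has rank 1 and Smith normal form diag(1).

From H_k ≅ ker(∂_k) / im(∂_{k+1}) we obtain:

  H_0: rank C_0 − rank ∂_1 = 2 − 1 = 1, and the invariant factors of ∂_1 are all 1, so H_0 ≅ Z.

(K is a triangulation of the 1-simplex.)

H_0 = Z.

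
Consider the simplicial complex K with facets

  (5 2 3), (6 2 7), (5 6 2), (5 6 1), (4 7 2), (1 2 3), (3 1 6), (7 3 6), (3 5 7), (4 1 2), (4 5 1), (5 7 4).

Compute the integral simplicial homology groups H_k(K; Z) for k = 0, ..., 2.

H_0 ≅ Z,  H_1 ≅ Z/2Z,  H_2 = 0.

Fix the vertex order 1 < 2 < 3 < 4 < 5 < 6 < 7 and write every simplex with vertices in increasing order. Then dim K = 2 and the simplices of K are:

  0-simplices (7): [1], [2], [3], [4], [5], [6], [7]
  1-simplices (18): [1,2], [1,3], [1,4], [1,5], [1,6], [2,3], [2,4], [2,5], [2,6], [2,7], [3,5], [3,6], [3,7], [4,5], [4,7], [5,6], [5,7], [6,7]
  2-simplices (12): [1,2,3], [1,2,4], [1,3,6], [1,4,5], [1,5,6], [2,3,5], [2,4,7], [2,5,6], [2,6,7], [3,5,7], [3,6,7], [4,5,7]

so the chain groups are C_0 ≅ Z^7, C_1 ≅ Z^18, C_2 ≅ Z^12.

Boundary ∂_1: C_1 → C_0 maps an edge to its endpoints' difference, ∂[p,q] = q − p. For instance
  ∂[3,6] = [6] − [3].
The 7×18 boundary matrix has rank 6 and Smith normal form diag(1,1,1,1,1,1).

∂_2: C_2 → C_1 maps a triangle to the signed sum of its edges. For instance
  ∂[1,4,5] = [4,5] − [1,5] + [1,4],
  ∂[1,2,4] = [2,4] − [1,4] + [1,2].
The resulting 18×12 matrix has rank 12, and its Smith normal form has invariant factors (1,1,1,1,1,1,1,1,1,1,1,2).

Computing H_k = (kernel of ∂_k) / (image of ∂_{k+1}):

  H_0: rank C_0 − rank ∂_1 = 7 − 6 = 1, and the invariant factors of ∂_1 are all 1, so H_0 ≅ Z.
  H_1: rank ker ∂_1 − rank ∂_2 = (18 − 6) − 12 = 0, and ∂_2 has invariant factor 2 > 1, so H_1 ≅ Z/2Z.
  H_2: rank ker ∂_2 − rank ∂_3 = (12 − 12) − 0 = 0, and there is no ∂_3, so H_2 ≅ 0.

As a check, the Euler characteristic is 7 − 18 + 12 = 1, which agrees with 1 − 0 + 0 = 1.
(K is a triangulation of the real projective plane RP^2.)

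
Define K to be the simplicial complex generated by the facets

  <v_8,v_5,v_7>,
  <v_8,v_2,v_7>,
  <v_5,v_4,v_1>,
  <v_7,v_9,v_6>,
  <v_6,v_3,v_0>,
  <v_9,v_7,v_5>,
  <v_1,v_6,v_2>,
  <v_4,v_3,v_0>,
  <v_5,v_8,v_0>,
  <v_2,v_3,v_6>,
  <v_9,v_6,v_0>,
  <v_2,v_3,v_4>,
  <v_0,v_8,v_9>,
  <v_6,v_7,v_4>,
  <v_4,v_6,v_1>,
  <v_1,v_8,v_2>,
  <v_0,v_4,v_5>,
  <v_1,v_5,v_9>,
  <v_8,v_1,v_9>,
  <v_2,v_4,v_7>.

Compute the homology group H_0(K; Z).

H_0 ≅ Z.

Fix the vertex order v_0 < v_1 < v_2 < v_3 < v_4 < v_5 < v_6 < v_7 < v_8 < v_9 and write every simplex with vertices in increasing order. Then dim K = 2 and the simplices of K are:

  0-simplices (10): [v_0], [v_1], [v_2], [v_3], [v_4], [v_5], [v_6], [v_7], [v_8], [v_9]
  1-simplices (30): (30 of them)
  2-simplices (20): (20 of them)

giving chain groups C_0 ≅ Z^10, C_1 ≅ Z^30, C_2 ≅ Z^20.

∂_1: C_1 → C_0 is given by ∂[p,q] = [q] − [p]. For instance
  ∂[v_0,v_4] = [v_4] − [v_0].
As a 10×30 matrix over Z this has rank 9, with invariant factors (1,1,1,1,1,1,1,1,1).

The boundary map ∂_2: C_2 → C_1 sends each 2-simplex [p,q,r] to [q,r] − [p,r] + [p,q]. For instance
  ∂[v_6,v_7,v_9] = [v_7,v_9] − [v_6,v_9] + [v_6,v_7],
  ∂[v_0,v_6,v_9] = [v_6,v_9] − [v_0,v_9] + [v_0,v_6].
As a 30×20 matrix over Z this has rank 20, with invariant factors (1,1,1,1,1,1,1,1,1,1,1,1,1,1,1,1,1,1,1,2).

From H_k ≅ ker(∂_k) / im(∂_{k+1}) we obtain:

  H_0: rank C_0 − rank ∂_1 = 10 − 9 = 1, and the invariant factors of ∂_1 are all 1, so H_0 ≅ Z.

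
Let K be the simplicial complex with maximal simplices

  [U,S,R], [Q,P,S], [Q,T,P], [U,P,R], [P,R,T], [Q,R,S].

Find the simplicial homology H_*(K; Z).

H_0 ≅ Z,  H_1 ≅ Z,  H_2 = 0.

Order the vertices as P < Q < R < S < T < U. Listing each simplex with vertices in this order, K has dimension 2 with simplices:

  0-simplices (6): P, Q, R, S, T, U
  1-simplices (12): PQ, PR, PS, PT, PU, QR, QS, QT, RS, RT, RU, SU
  2-simplices (6): PQS, PQT, PRT, PRU, QRS, RSU

so the chain groups are C_0 ≅ Z^6, C_1 ≅ Z^12, C_2 ≅ Z^6.

∂_1: C_1 → C_0 is given by ∂[p,q] = [q] − [p]. For instance
  ∂PU = U − P.
This gives a 6×12 integer matrix of rank 5; reducing to Smith normal form yields diagonal entries (1,1,1,1,1).

∂_2: C_2 → C_1 maps a triangle to the signed sum of its edges. For instance
  ∂PQT = QT − PT + PQ,
  ∂QRS = RS − QS + QR.
This gives a 12×6 integer matrix of rank 6; reducing to Smith normal form yields diagonal entries (1,1,1,1,1,1).

Now H_k = ker ∂_k / im ∂_{k+1}, so:

  H_0: rank C_0 − rank ∂_1 = 6 − 5 = 1, and the invariant factors of ∂_1 are all 1, so H_0 = Z.
  H_1: rank ker ∂_1 − rank ∂_2 = (12 − 5) − 6 = 1, and the invariant factors of ∂_2 are all 1, so H_1 = Z.
  H_2: rank ker ∂_2 − rank ∂_3 = (6 − 6) − 0 = 0, and there is no ∂_3, so H_2 = 0.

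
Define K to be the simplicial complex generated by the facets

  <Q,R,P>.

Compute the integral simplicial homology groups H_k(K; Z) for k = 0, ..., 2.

K has 3 vertices, 3 edges, 1 triangle.
rank ∂_0 = 0, rank ∂_1 = 2 ⇒ b_0 = 3 − 0 − 2 = 1; all invariant factors of ∂_1 are 1 so no torsion. So H_0 ≅ Z.
rank ∂_1 = 2, rank ∂_2 = 1 ⇒ b_1 = 3 − 2 − 1 = 0; all invariant factors of ∂_2 are 1 so no torsion. So H_1 ≅ 0.
rank ∂_2 = 1, rank ∂_3 = 0 ⇒ b_2 = 1 − 1 − 0 = 0. So H_2 ≅ 0.

H_0 = Z,  H_1 = 0,  H_2 = 0.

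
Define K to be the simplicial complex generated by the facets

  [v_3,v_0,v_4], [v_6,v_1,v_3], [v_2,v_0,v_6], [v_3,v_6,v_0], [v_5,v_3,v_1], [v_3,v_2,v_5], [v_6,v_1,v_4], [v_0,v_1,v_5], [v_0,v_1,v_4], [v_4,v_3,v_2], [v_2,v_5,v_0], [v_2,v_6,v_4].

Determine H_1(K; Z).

Order the vertices as v_0 < v_1 < v_2 < v_3 < v_4 < v_5 < v_6. Listing each simplex with vertices in this order, K has dimension 2 with simplices:

  0-simplices (7): [v_0], [v_1], [v_2], [v_3], [v_4], [v_5], [v_6]
  1-simplices (18): (18 of them)
  2-simplices (12): (12 of them)

Hence C_0 ≅ Z^7, C_1 ≅ Z^18, C_2 ≅ Z^12.

∂_1: C_1 → C_0 is given by ∂[p,q] = [q] − [p].
This gives a 7×18 integer matrix of rank 6; reducing to Smith normal form yields diagonal entries (1,1,1,1,1,1).

Boundary ∂_2: C_2 → C_1 maps a triangle to the signed sum of its edges. For instance
  ∂[v_1,v_3,v_5] = [v_3,v_5] − [v_1,v_5] + [v_1,v_3],
  ∂[v_0,v_2,v_5] = [v_2,v_5] − [v_0,v_5] + [v_0,v_2].
The 18×12 boundary matrix has rank 12 and Smith normal form diag(1,1,1,1,1,1,1,1,1,1,1,2).

From H_k ≅ ker(∂_k) / im(∂_{k+1}) we obtain:

  H_1: rank ker ∂_1 − rank ∂_2 = (18 − 6) − 12 = 0, and ∂_2 has invariant factor 2 > 1, so H_1 ≅ Z/2Z.

H_1 ≅ Z/2Z.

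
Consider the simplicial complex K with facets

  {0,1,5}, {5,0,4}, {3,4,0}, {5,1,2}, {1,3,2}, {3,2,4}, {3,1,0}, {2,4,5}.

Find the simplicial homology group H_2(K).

Fix the vertex order 0 < 1 < 2 < 3 < 4 < 5 and write every simplex with vertices in increasing order. Then dim K = 2 and the simplices of K are:

  0-simplices (6): [0], [1], [2], [3], [4], [5]
  1-simplices (12): [0,1], [0,3], [0,4], [0,5], [1,2], [1,3], [1,5], [2,3], [2,4], [2,5], [3,4], [4,5]
  2-simplices (8): [0,1,3], [0,1,5], [0,3,4], [0,4,5], [1,2,3], [1,2,5], [2,3,4], [2,4,5]

Hence C_0 ≅ Z^6, C_1 ≅ Z^12, C_2 ≅ Z^8.

The boundary map ∂_1: C_1 → C_0 maps an edge to its endpoints' difference, ∂[p,q] = q − p. For instance
  ∂[2,3] = [3] − [2].
As a 6×12 matrix over Z this has rank 5, with invariant factors (1,1,1,1,1).

The boundary map ∂_2: C_2 → C_1 maps a triangle to the signed sum of its edges. For instance
  ∂[0,1,3] = [1,3] − [0,3] + [0,1],
  ∂[1,2,3] = [2,3] − [1,3] + [1,2].
The 12×8 boundary matrix has rank 7 and Smith normal form diag(1,1,1,1,1,1,1).

From H_k ≅ ker(∂_k) / im(∂_{k+1}) we obtain:

  H_2: rank ker ∂_2 − rank ∂_3 = (8 − 7) − 0 = 1, and there is no ∂_3, so H_2 ≅ Z.

H_2 ≅ Z.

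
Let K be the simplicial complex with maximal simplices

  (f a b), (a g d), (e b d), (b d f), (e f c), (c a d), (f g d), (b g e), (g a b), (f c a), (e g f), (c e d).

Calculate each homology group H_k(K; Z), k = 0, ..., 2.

Order the vertices as a < b < c < d < e < f < g. Listing each simplex with vertices in this order, K has dimension 2 with simplices:

  0-simplices (7): a, b, c, d, e, f, g
  1-simplices (18): ab, ac, ad, af, ag, bd, be, bf, bg, cd, ce, cf, de, df, dg, ef, eg, fg
  2-simplices (12): abf, abg, acd, acf, adg, bde, bdf, beg, cde, cef, dfg, efg

Hence C_0 ≅ Z^7, C_1 ≅ Z^18, C_2 ≅ Z^12.

Boundary ∂_1: C_1 → C_0 sends each edge [p,q] (with p < q) to q − p. For instance
  ∂bd = d − b.
This gives a 7×18 integer matrix of rank 6; reducing to Smith normal form yields diagonal entries (1,1,1,1,1,1).

The boundary map ∂_2: C_2 → C_1 sends each 2-simplex [p,q,r] to [q,r] − [p,r] + [p,q]. For instance
  ∂dfg = fg − dg + df,
  ∂efg = fg − eg + ef.
The 18×12 boundary matrix has rank 12 and Smith normal form diag(1,1,1,1,1,1,1,1,1,1,1,2).

From H_k ≅ ker(∂_k) / im(∂_{k+1}) we obtain:

  H_0: rank C_0 − rank ∂_1 = 7 − 6 = 1, and the invariant factors of ∂_1 are all 1, so H_0 = Z.
  H_1: rank ker ∂_1 − rank ∂_2 = (18 − 6) − 12 = 0, and ∂_2 has invariant factor 2 > 1, so H_1 = Z/2Z.
  H_2: rank ker ∂_2 − rank ∂_3 = (12 − 12) − 0 = 0, and there is no ∂_3, so H_2 = 0.

As a check, the Euler characteristic is 7 − 18 + 12 = 1, which agrees with 1 − 0 + 0 = 1.
(K is a triangulation of the real projective plane RP^2.)

H_0 ≅ Z,  H_1 ≅ Z/2Z,  H_2 = 0.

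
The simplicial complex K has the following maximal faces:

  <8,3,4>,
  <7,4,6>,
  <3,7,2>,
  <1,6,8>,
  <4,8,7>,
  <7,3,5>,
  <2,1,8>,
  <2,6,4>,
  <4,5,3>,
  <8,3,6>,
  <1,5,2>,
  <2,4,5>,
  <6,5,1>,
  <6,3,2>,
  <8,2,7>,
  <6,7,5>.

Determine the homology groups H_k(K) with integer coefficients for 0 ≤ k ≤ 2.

H_0 = Z,  H_1 = Z^2,  H_2 = Z.

Take the total order 1 < 2 < 3 < 4 < 5 < 6 < 7 < 8 on the vertex set. Then K (dimension 2) consists of the simplices:

  0-simplices (8): [1], [2], [3], [4], [5], [6], [7], [8]
  1-simplices (24): (24 of them)
  2-simplices (16): [1,2,5], [1,2,8], [1,5,6], [1,6,8], [2,3,6], [2,3,7], [2,4,5], [2,4,6], [2,7,8], [3,4,5], [3,4,8], [3,5,7], [3,6,8], [4,6,7], [4,7,8], [5,6,7]

Hence C_0 ≅ Z^8, C_1 ≅ Z^24, C_2 ≅ Z^16.

Boundary ∂_1: C_1 → C_0 is given by ∂[p,q] = [q] − [p].
The 8×24 boundary matrix has rank 7 and Smith normal form diag(1,1,1,1,1,1,1).

Boundary ∂_2: C_2 → C_1 sends each 2-simplex [p,q,r] to [q,r] − [p,r] + [p,q]. For instance
  ∂[3,5,7] = [5,7] − [3,7] + [3,5],
  ∂[2,4,6] = [4,6] − [2,6] + [2,4].
This gives a 24×16 integer matrix of rank 15; reducing to Smith normal form yields diagonal entries (1,1,1,1,1,1,1,1,1,1,1,1,1,1,1).

Computing H_k = (kernel of ∂_k) / (image of ∂_{k+1}):

  H_0: rank C_0 − rank ∂_1 = 8 − 7 = 1, and the invariant factors of ∂_1 are all 1, so H_0 = Z.
  H_1: rank ker ∂_1 − rank ∂_2 = (24 − 7) − 15 = 2, and the invariant factors of ∂_2 are all 1, so H_1 = Z^2.
  H_2: rank ker ∂_2 − rank ∂_3 = (16 − 15) − 0 = 1, and there is no ∂_3, so H_2 = Z.

As a check, the Euler characteristic is 8 − 24 + 16 = 0, which agrees with 1 − 2 + 1 = 0.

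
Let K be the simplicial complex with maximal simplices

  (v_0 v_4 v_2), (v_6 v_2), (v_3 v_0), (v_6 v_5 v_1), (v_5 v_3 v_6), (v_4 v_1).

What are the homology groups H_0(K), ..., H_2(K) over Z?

We work with the vertex ordering v_0 < v_1 < v_2 < v_3 < v_4 < v_5 < v_6. The simplices of K, each written with vertices in increasing order, are:

  0-simplices (7): [v_0], [v_1], [v_2], [v_3], [v_4], [v_5], [v_6]
  1-simplices (11): [v_0,v_2], [v_0,v_3], [v_0,v_4], [v_1,v_4], [v_1,v_5], [v_1,v_6], [v_2,v_4], [v_2,v_6], [v_3,v_5], [v_3,v_6], [v_5,v_6]
  2-simplices (3): [v_0,v_2,v_4], [v_1,v_5,v_6], [v_3,v_5,v_6]

giving chain groups C_0 ≅ Z^7, C_1 ≅ Z^11, C_2 ≅ Z^3.

The boundary map ∂_1: C_1 → C_0 is given by ∂[p,q] = [q] − [p]. For instance
  ∂[v_0,v_4] = [v_4] − [v_0].
The resulting 7×11 matrix has rank 6, and its Smith normal form has invariant factors (1,1,1,1,1,1).

Boundary ∂_2: C_2 → C_1 acts by ∂[p,q,r] = [q,r] − [p,r] + [p,q]. For instance
  ∂[v_0,v_2,v_4] = [v_2,v_4] − [v_0,v_4] + [v_0,v_2],
  ∂[v_1,v_5,v_6] = [v_5,v_6] − [v_1,v_6] + [v_1,v_5].
This gives a 11×3 integer matrix of rank 3; reducing to Smith normal form yields diagonal entries (1,1,1).

Computing H_k = (kernel of ∂_k) / (image of ∂_{k+1}):

  H_0: rank C_0 − rank ∂_1 = 7 − 6 = 1, and the invariant factors of ∂_1 are all 1, so H_0 = Z.
  H_1: rank ker ∂_1 − rank ∂_2 = (11 − 6) − 3 = 2, and the invariant factors of ∂_2 are all 1, so H_1 = Z^2.
  H_2: rank ker ∂_2 − rank ∂_3 = (3 − 3) − 0 = 0, and there is no ∂_3, so H_2 = 0.

H_0 = Z,  H_1 = Z^2,  H_2 = 0.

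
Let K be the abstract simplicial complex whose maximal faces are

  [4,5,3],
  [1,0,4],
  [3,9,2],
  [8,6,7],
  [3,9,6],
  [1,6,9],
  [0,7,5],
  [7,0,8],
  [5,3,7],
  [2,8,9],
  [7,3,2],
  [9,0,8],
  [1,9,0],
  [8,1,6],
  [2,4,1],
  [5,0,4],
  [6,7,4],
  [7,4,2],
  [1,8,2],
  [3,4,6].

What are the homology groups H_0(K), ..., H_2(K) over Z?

We work with the vertex ordering 0 < 1 < 2 < 3 < 4 < 5 < 6 < 7 < 8 < 9. The simplices of K, each written with vertices in increasing order, are:

  0-simplices (10): [0], [1], [2], [3], [4], [5], [6], [7], [8], [9]
  1-simplices (30): (30 of them)
  2-simplices (20): (20 of them)

Hence C_0 ≅ Z^10, C_1 ≅ Z^30, C_2 ≅ Z^20.

The boundary map ∂_1: C_1 → C_0 is given by ∂[p,q] = [q] − [p]. For instance
  ∂[1,8] = [8] − [1].
This gives a 10×30 integer matrix of rank 9; reducing to Smith normal form yields diagonal entries (1,1,1,1,1,1,1,1,1).

∂_2: C_2 → C_1 maps a triangle to the signed sum of its edges. For instance
  ∂[2,3,9] = [3,9] − [2,9] + [2,3],
  ∂[3,4,6] = [4,6] − [3,6] + [3,4].
The 30×20 boundary matrix has rank 20 and Smith normal form diag(1,1,1,1,1,1,1,1,1,1,1,1,1,1,1,1,1,1,1,2).

Computing H_k = (kernel of ∂_k) / (image of ∂_{k+1}):

  H_0: rank C_0 − rank ∂_1 = 10 − 9 = 1, and the invariant factors of ∂_1 are all 1, so H_0 = Z.
  H_1: rank ker ∂_1 − rank ∂_2 = (30 − 9) − 20 = 1, and ∂_2 has invariant factor 2 > 1, so H_1 = Z ⊕ Z_2.
  H_2: rank ker ∂_2 − rank ∂_3 = (20 − 20) − 0 = 0, and there is no ∂_3, so H_2 = 0.

H_0 ≅ Z,  H_1 ≅ Z ⊕ Z_2,  H_2 = 0.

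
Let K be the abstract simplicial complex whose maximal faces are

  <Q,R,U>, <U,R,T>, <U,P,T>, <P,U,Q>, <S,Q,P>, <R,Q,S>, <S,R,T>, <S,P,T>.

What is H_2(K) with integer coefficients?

H_2 ≅ Z.

Order the vertices as P < Q < R < S < T < U. Listing each simplex with vertices in this order, K has dimension 2 with simplices:

  0-simplices (6): P, Q, R, S, T, U
  1-simplices (12): PQ, PS, PT, PU, QR, QS, QU, RS, RT, RU, ST, TU
  2-simplices (8): PQS, PQU, PST, PTU, QRS, QRU, RST, RTU

Hence C_0 ≅ Z^6, C_1 ≅ Z^12, C_2 ≅ Z^8.

Boundary ∂_1: C_1 → C_0 is given by ∂[p,q] = [q] − [p]. For instance
  ∂PQ = Q − P.
This gives a 6×12 integer matrix of rank 5; reducing to Smith normal form yields diagonal entries (1,1,1,1,1).

∂_2: C_2 → C_1 acts by ∂[p,q,r] = [q,r] − [p,r] + [p,q]. For instance
  ∂RTU = TU − RU + RT,
  ∂PTU = TU − PU + PT.
The 12×8 boundary matrix has rank 7 and Smith normal form diag(1,1,1,1,1,1,1).

Computing H_k = (kernel of ∂_k) / (image of ∂_{k+1}):

  H_2: rank ker ∂_2 − rank ∂_3 = (8 − 7) − 0 = 1, and there is no ∂_3, so H_2 = Z.

(K is a triangulation of the 2-sphere S^2.)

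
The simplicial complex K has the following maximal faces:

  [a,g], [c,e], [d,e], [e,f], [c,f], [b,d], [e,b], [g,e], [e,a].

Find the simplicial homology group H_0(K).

H_0 = Z.

Fix the vertex order a < b < c < d < e < f < g and write every simplex with vertices in increasing order. Then dim K = 1 and the simplices of K are:

  0-simplices (7): a, b, c, d, e, f, g
  1-simplices (9): ae, ag, bd, be, ce, cf, de, ef, eg

giving chain groups C_0 ≅ Z^7, C_1 ≅ Z^9.

∂_1: C_1 → C_0 is given by ∂[p,q] = [q] − [p]. For instance
  ∂cf = f − c.
The 7×9 boundary matrix has rank 6 and Smith normal form diag(1,1,1,1,1,1).

Computing H_k = (kernel of ∂_k) / (image of ∂_{k+1}):

  H_0: rank C_0 − rank ∂_1 = 7 − 6 = 1, and the invariant factors of ∂_1 are all 1, so H_0 ≅ Z.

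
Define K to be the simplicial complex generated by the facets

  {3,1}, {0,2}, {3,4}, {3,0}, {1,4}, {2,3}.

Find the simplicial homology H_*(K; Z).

H_0 = Z,  H_1 = Z^2.

Fix the vertex order 0 < 1 < 2 < 3 < 4 and write every simplex with vertices in increasing order. Then dim K = 1 and the simplices of K are:

  0-simplices (5): [0], [1], [2], [3], [4]
  1-simplices (6): [0,2], [0,3], [1,3], [1,4], [2,3], [3,4]

so the chain groups are C_0 ≅ Z^5, C_1 ≅ Z^6.

∂_1: C_1 → C_0 maps an edge to its endpoints' difference, ∂[p,q] = q − p. For instance
  ∂[0,3] = [3] − [0].
The 5×6 boundary matrix has rank 4 and Smith normal form diag(1,1,1,1).

Now H_k = ker ∂_k / im ∂_{k+1}, so:

  H_0: rank C_0 − rank ∂_1 = 5 − 4 = 1, and the invariant factors of ∂_1 are all 1, so H_0 = Z.
  H_1: rank ker ∂_1 − rank ∂_2 = (6 − 4) − 0 = 2, and there is no ∂_2, so H_1 = Z^2.

(K is a triangulation of a wedge of 2 circles.)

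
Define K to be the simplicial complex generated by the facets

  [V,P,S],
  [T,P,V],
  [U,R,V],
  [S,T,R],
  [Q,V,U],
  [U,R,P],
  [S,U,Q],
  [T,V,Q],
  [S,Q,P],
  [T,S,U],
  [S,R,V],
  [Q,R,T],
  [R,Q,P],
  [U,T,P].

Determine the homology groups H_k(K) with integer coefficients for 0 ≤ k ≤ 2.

K has 7 vertices, 21 edges, 14 triangles.
rank ∂_0 = 0, rank ∂_1 = 6 ⇒ b_0 = 7 − 0 − 6 = 1; all invariant factors of ∂_1 are 1 so no torsion. So H_0 = Z.
rank ∂_1 = 6, rank ∂_2 = 13 ⇒ b_1 = 21 − 6 − 13 = 2; all invariant factors of ∂_2 are 1 so no torsion. So H_1 = Z^2.
rank ∂_2 = 13, rank ∂_3 = 0 ⇒ b_2 = 14 − 13 − 0 = 1. So H_2 = Z.

H_0 ≅ Z,  H_1 ≅ Z^2,  H_2 ≅ Z.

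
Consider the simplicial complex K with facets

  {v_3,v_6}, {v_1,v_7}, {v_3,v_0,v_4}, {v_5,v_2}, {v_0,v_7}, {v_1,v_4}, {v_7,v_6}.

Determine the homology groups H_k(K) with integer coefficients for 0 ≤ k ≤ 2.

Fix the vertex order v_0 < v_1 < v_2 < v_3 < v_4 < v_5 < v_6 < v_7 and write every simplex with vertices in increasing order. Then dim K = 2 and the simplices of K are:

  0-simplices (8): [v_0], [v_1], [v_2], [v_3], [v_4], [v_5], [v_6], [v_7]
  1-simplices (9): [v_0,v_3], [v_0,v_4], [v_0,v_7], [v_1,v_4], [v_1,v_7], [v_2,v_5], [v_3,v_4], [v_3,v_6], [v_6,v_7]
  2-simplices (1): [v_0,v_3,v_4]

so the chain groups are C_0 ≅ Z^8, C_1 ≅ Z^9, C_2 ≅ Z^1.

∂_1: C_1 → C_0 is given by ∂[p,q] = [q] − [p]. For instance
  ∂[v_0,v_4] = [v_4] − [v_0].
As a 8×9 matrix over Z this has rank 6, with invariant factors (1,1,1,1,1,1).

∂_2: C_2 → C_1 sends each 2-simplex [p,q,r] to [q,r] − [p,r] + [p,q]. For instance
  ∂[v_0,v_3,v_4] = [v_3,v_4] − [v_0,v_4] + [v_0,v_3].
This gives a 9×1 integer matrix of rank 1; reducing to Smith normal form yields diagonal entries (1).

Now H_k = ker ∂_k / im ∂_{k+1}, so:

  H_0: rank C_0 − rank ∂_1 = 8 − 6 = 2, and the invariant factors of ∂_1 are all 1, so H_0 ≅ Z^2.
  H_1: rank ker ∂_1 − rank ∂_2 = (9 − 6) − 1 = 2, and the invariant factors of ∂_2 are all 1, so H_1 ≅ Z^2.
  H_2: rank ker ∂_2 − rank ∂_3 = (1 − 1) − 0 = 0, and there is no ∂_3, so H_2 ≅ 0.

As a check, the Euler characteristic is 8 − 9 + 1 = 0, which agrees with 2 − 2 + 0 = 0.

H_0 ≅ Z^2,  H_1 ≅ Z^2,  H_2 = 0.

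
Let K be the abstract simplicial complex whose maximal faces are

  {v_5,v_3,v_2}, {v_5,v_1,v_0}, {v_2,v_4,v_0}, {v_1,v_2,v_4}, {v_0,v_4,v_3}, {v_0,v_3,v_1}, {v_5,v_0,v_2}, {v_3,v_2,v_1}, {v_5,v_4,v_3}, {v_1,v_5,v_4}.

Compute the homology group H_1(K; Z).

Order the vertices as v_0 < v_1 < v_2 < v_3 < v_4 < v_5. Listing each simplex with vertices in this order, K has dimension 2 with simplices:

  0-simplices (6): [v_0], [v_1], [v_2], [v_3], [v_4], [v_5]
  1-simplices (15): (15 of them)
  2-simplices (10): [v_0,v_1,v_3], [v_0,v_1,v_5], [v_0,v_2,v_4], [v_0,v_2,v_5], [v_0,v_3,v_4], [v_1,v_2,v_3], [v_1,v_2,v_4], [v_1,v_4,v_5], [v_2,v_3,v_5], [v_3,v_4,v_5]

Hence C_0 ≅ Z^6, C_1 ≅ Z^15, C_2 ≅ Z^10.

The boundary map ∂_1: C_1 → C_0 sends each edge [p,q] (with p < q) to q − p. For instance
  ∂[v_4,v_5] = [v_5] − [v_4].
The 6×15 boundary matrix has rank 5 and Smith normal form diag(1,1,1,1,1).

The boundary map ∂_2: C_2 → C_1 maps a triangle to the signed sum of its edges. For instance
  ∂[v_0,v_2,v_5] = [v_2,v_5] − [v_0,v_5] + [v_0,v_2],
  ∂[v_0,v_1,v_3] = [v_1,v_3] − [v_0,v_3] + [v_0,v_1].
The 15×10 boundary matrix has rank 10 and Smith normal form diag(1,1,1,1,1,1,1,1,1,2).

Computing H_k = (kernel of ∂_k) / (image of ∂_{k+1}):

  H_1: rank ker ∂_1 − rank ∂_2 = (15 − 5) − 10 = 0, and ∂_2 has invariant factor 2 > 1, so H_1 = Z/2.

(K is a triangulation of the real projective plane RP^2.)

H_1 ≅ Z/2.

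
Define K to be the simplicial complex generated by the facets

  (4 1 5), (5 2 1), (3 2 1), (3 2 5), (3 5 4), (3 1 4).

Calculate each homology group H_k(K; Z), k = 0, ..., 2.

We work with the vertex ordering 1 < 2 < 3 < 4 < 5. The simplices of K, each written with vertices in increasing order, are:

  0-simplices (5): [1], [2], [3], [4], [5]
  1-simplices (9): [1,2], [1,3], [1,4], [1,5], [2,3], [2,5], [3,4], [3,5], [4,5]
  2-simplices (6): [1,2,3], [1,2,5], [1,3,4], [1,4,5], [2,3,5], [3,4,5]

giving chain groups C_0 ≅ Z^5, C_1 ≅ Z^9, C_2 ≅ Z^6.

∂_1: C_1 → C_0 sends each edge [p,q] (with p < q) to q − p. For instance
  ∂[1,5] = [5] − [1].
This gives a 5×9 integer matrix of rank 4; reducing to Smith normal form yields diagonal entries (1,1,1,1).

∂_2: C_2 → C_1 sends each 2-simplex [p,q,r] to [q,r] − [p,r] + [p,q]. For instance
  ∂[1,3,4] = [3,4] − [1,4] + [1,3],
  ∂[1,2,3] = [2,3] − [1,3] + [1,2].
The 9×6 boundary matrix has rank 5 and Smith normal form diag(1,1,1,1,1).

From H_k ≅ ker(∂_k) / im(∂_{k+1}) we obtain:

  H_0: rank C_0 − rank ∂_1 = 5 − 4 = 1, and the invariant factors of ∂_1 are all 1, so H_0 = Z.
  H_1: rank ker ∂_1 − rank ∂_2 = (9 − 4) − 5 = 0, and the invariant factors of ∂_2 are all 1, so H_1 = 0.
  H_2: rank ker ∂_2 − rank ∂_3 = (6 − 5) − 0 = 1, and there is no ∂_3, so H_2 = Z.

H_0 = Z,  H_1 = 0,  H_2 = Z.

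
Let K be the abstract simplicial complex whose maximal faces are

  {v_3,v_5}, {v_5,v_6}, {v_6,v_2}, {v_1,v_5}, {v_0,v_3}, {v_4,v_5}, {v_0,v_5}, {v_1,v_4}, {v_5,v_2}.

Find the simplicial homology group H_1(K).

We work with the vertex ordering v_0 < v_1 < v_2 < v_3 < v_4 < v_5 < v_6. The simplices of K, each written with vertices in increasing order, are:

  0-simplices (7): [v_0], [v_1], [v_2], [v_3], [v_4], [v_5], [v_6]
  1-simplices (9): [v_0,v_3], [v_0,v_5], [v_1,v_4], [v_1,v_5], [v_2,v_5], [v_2,v_6], [v_3,v_5], [v_4,v_5], [v_5,v_6]

Hence C_0 ≅ Z^7, C_1 ≅ Z^9.

Boundary ∂_1: C_1 → C_0 maps an edge to its endpoints' difference, ∂[p,q] = q − p. For instance
  ∂[v_3,v_5] = [v_5] − [v_3].
This gives a 7×9 integer matrix of rank 6; reducing to Smith normal form yields diagonal entries (1,1,1,1,1,1).

Reading off H_k = ker ∂_k / im ∂_{k+1}:

  H_1: rank ker ∂_1 − rank ∂_2 = (9 − 6) − 0 = 3, and there is no ∂_2, so H_1 = Z^3.

H_1 ≅ Z^3.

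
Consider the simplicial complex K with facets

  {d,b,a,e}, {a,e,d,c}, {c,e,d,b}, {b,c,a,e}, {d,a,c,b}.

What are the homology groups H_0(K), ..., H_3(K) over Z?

Order the vertices as a < b < c < d < e. Listing each simplex with vertices in this order, K has dimension 3 with simplices:

  0-simplices (5): a, b, c, d, e
  1-simplices (10): ab, ac, ad, ae, bc, bd, be, cd, ce, de
  2-simplices (10): abc, abd, abe, acd, ace, ade, bcd, bce, bde, cde
  3-simplices (5): abcd, abce, abde, acde, bcde

so the chain groups are C_0 ≅ Z^5, C_1 ≅ Z^10, C_2 ≅ Z^10, C_3 ≅ Z^5.

Boundary ∂_1: C_1 → C_0 maps an edge to its endpoints' difference, ∂[p,q] = q − p. For instance
  ∂de = e − d.
This gives a 5×10 integer matrix of rank 4; reducing to Smith normal form yields diagonal entries (1,1,1,1).

∂_2: C_2 → C_1 maps a triangle to the signed sum of its edges. For instance
  ∂acd = cd − ad + ac,
  ∂bde = de − be + bd.
The 10×10 boundary matrix has rank 6 and Smith normal form diag(1,1,1,1,1,1).

Boundary ∂_3: C_3 → C_2 sends each 3-simplex σ to the alternating sum Σ_i (−1)^i (σ with its i-th vertex removed). For instance
  ∂abce = bce − ace + abe − abc,
  ∂abde = bde − ade + abe − abd.
The 10×5 boundary matrix has rank 4 and Smith normal form diag(1,1,1,1).

Now H_k = ker ∂_k / im ∂_{k+1}, so:

  H_0: rank C_0 − rank ∂_1 = 5 − 4 = 1, and the invariant factors of ∂_1 are all 1, so H_0 = Z.
  H_1: rank ker ∂_1 − rank ∂_2 = (10 − 4) − 6 = 0, and the invariant factors of ∂_2 are all 1, so H_1 = 0.
  H_2: rank ker ∂_2 − rank ∂_3 = (10 − 6) − 4 = 0, and the invariant factors of ∂_3 are all 1, so H_2 = 0.
  H_3: rank ker ∂_3 − rank ∂_4 = (5 − 4) − 0 = 1, and there is no ∂_4, so H_3 = Z.

H_0 ≅ Z,  H_1 = 0,  H_2 = 0,  H_3 ≅ Z.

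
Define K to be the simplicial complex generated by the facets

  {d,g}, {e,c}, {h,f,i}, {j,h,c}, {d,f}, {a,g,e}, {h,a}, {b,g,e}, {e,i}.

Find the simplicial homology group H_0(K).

Order the vertices as a < b < c < d < e < f < g < h < i < j. Listing each simplex with vertices in this order, K has dimension 2 with simplices:

  0-simplices (10): a, b, c, d, e, f, g, h, i, j
  1-simplices (16): ae, ag, ah, be, bg, ce, ch, cj, df, dg, eg, ei, fh, fi, hi, hj
  2-simplices (4): aeg, beg, chj, fhi

so the chain groups are C_0 ≅ Z^10, C_1 ≅ Z^16, C_2 ≅ Z^4.

∂_1: C_1 → C_0 maps an edge to its endpoints' difference, ∂[p,q] = q − p. For instance
  ∂fi = i − f.
The resulting 10×16 matrix has rank 9, and its Smith normal form has invariant factors (1,1,1,1,1,1,1,1,1).

∂_2: C_2 → C_1 maps a triangle to the signed sum of its edges. For instance
  ∂chj = hj − cj + ch,
  ∂aeg = eg − ag + ae.
This gives a 16×4 integer matrix of rank 4; reducing to Smith normal form yields diagonal entries (1,1,1,1).

Reading off H_k = ker ∂_k / im ∂_{k+1}:

  H_0: rank C_0 − rank ∂_1 = 10 − 9 = 1, and the invariant factors of ∂_1 are all 1, so H_0 = Z.

H_0 ≅ Z.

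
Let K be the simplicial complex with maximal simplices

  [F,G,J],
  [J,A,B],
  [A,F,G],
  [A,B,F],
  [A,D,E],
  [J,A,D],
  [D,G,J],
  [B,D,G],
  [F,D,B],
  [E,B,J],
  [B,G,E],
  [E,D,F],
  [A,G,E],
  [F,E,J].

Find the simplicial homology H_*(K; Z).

Fix the vertex order A < B < D < E < F < G < J and write every simplex with vertices in increasing order. Then dim K = 2 and the simplices of K are:

  0-simplices (7): A, B, D, E, F, G, J
  1-simplices (21): AB, AD, AE, AF, AG, AJ, BD, BE, BF, BG, BJ, DE, DF, DG, DJ, EF, EG, EJ, FG, FJ, GJ
  2-simplices (14): ABF, ABJ, ADE, ADJ, AEG, AFG, BDF, BDG, BEG, BEJ, DEF, DGJ, EFJ, FGJ

giving chain groups C_0 ≅ Z^7, C_1 ≅ Z^21, C_2 ≅ Z^14.

Boundary ∂_1: C_1 → C_0 maps an edge to its endpoints' difference, ∂[p,q] = q − p.
The 7×21 boundary matrix has rank 6 and Smith normal form diag(1,1,1,1,1,1).

∂_2: C_2 → C_1 maps a triangle to the signed sum of its edges. For instance
  ∂BEJ = EJ − BJ + BE,
  ∂BDF = DF − BF + BD.
The resulting 21×14 matrix has rank 13, and its Smith normal form has invariant factors (1,1,1,1,1,1,1,1,1,1,1,1,1).

Reading off H_k = ker ∂_k / im ∂_{k+1}:

  H_0: rank C_0 − rank ∂_1 = 7 − 6 = 1, and the invariant factors of ∂_1 are all 1, so H_0 ≅ Z.
  H_1: rank ker ∂_1 − rank ∂_2 = (21 − 6) − 13 = 2, and the invariant factors of ∂_2 are all 1, so H_1 ≅ Z^2.
  H_2: rank ker ∂_2 − rank ∂_3 = (14 − 13) − 0 = 1, and there is no ∂_3, so H_2 ≅ Z.

(K is a triangulation of the torus T^2.)

H_0 = Z,  H_1 = Z^2,  H_2 = Z.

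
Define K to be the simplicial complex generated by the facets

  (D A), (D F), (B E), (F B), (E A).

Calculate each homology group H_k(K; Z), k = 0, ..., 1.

H_0 = Z,  H_1 = Z.

Fix the vertex order A < B < D < E < F and write every simplex with vertices in increasing order. Then dim K = 1 and the simplices of K are:

  0-simplices (5): A, B, D, E, F
  1-simplices (5): AD, AE, BE, BF, DF

giving chain groups C_0 ≅ Z^5, C_1 ≅ Z^5.

Boundary ∂_1: C_1 → C_0 sends each edge [p,q] (with p < q) to q − p.
The 5×5 boundary matrix has rank 4 and Smith normal form diag(1,1,1,1).

Now H_k = ker ∂_k / im ∂_{k+1}, so:

  H_0: rank C_0 − rank ∂_1 = 5 − 4 = 1, and the invariant factors of ∂_1 are all 1, so H_0 ≅ Z.
  H_1: rank ker ∂_1 − rank ∂_2 = (5 − 4) − 0 = 1, and there is no ∂_2, so H_1 ≅ Z.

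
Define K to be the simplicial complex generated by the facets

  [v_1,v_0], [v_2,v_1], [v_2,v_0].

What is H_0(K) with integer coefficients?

We work with the vertex ordering v_0 < v_1 < v_2. The simplices of K, each written with vertices in increasing order, are:

  0-simplices (3): [v_0], [v_1], [v_2]
  1-simplices (3): [v_0,v_1], [v_0,v_2], [v_1,v_2]

so the chain groups are C_0 ≅ Z^3, C_1 ≅ Z^3.

∂_1: C_1 → C_0 sends each edge [p,q] (with p < q) to q − p. For instance
  ∂[v_0,v_2] = [v_2] − [v_0].
The resulting 3×3 matrix has rank 2, and its Smith normal form has invariant factors (1,1).

Now H_k = ker ∂_k / im ∂_{k+1}, so:

  H_0: rank C_0 − rank ∂_1 = 3 − 2 = 1, and the invariant factors of ∂_1 are all 1, so H_0 = Z.

(K is a triangulation of the circle S^1.)

H_0 ≅ Z.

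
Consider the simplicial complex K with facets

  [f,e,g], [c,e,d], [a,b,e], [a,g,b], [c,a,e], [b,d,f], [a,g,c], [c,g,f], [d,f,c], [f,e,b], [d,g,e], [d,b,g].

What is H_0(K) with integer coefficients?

Fix the vertex order a < b < c < d < e < f < g and write every simplex with vertices in increasing order. Then dim K = 2 and the simplices of K are:

  0-simplices (7): a, b, c, d, e, f, g
  1-simplices (18): ab, ac, ae, ag, bd, be, bf, bg, cd, ce, cf, cg, de, df, dg, ef, eg, fg
  2-simplices (12): abe, abg, ace, acg, bdf, bdg, bef, cde, cdf, cfg, deg, efg

giving chain groups C_0 ≅ Z^7, C_1 ≅ Z^18, C_2 ≅ Z^12.

∂_1: C_1 → C_0 maps an edge to its endpoints' difference, ∂[p,q] = q − p. For instance
  ∂ag = g − a.
The resulting 7×18 matrix has rank 6, and its Smith normal form has invariant factors (1,1,1,1,1,1).

∂_2: C_2 → C_1 sends each 2-simplex [p,q,r] to [q,r] − [p,r] + [p,q]. For instance
  ∂bef = ef − bf + be,
  ∂bdf = df − bf + bd.
As a 18×12 matrix over Z this has rank 12, with invariant factors (1,1,1,1,1,1,1,1,1,1,1,2).

Computing H_k = (kernel of ∂_k) / (image of ∂_{k+1}):

  H_0: rank C_0 − rank ∂_1 = 7 − 6 = 1, and the invariant factors of ∂_1 are all 1, so H_0 ≅ Z.

(K is a triangulation of the real projective plane RP^2.)

H_0 ≅ Z.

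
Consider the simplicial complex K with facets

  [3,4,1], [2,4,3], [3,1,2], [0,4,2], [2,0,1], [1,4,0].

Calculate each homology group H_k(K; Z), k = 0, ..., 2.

H_0 = Z,  H_1 = 0,  H_2 = Z.

We work with the vertex ordering 0 < 1 < 2 < 3 < 4. The simplices of K, each written with vertices in increasing order, are:

  0-simplices (5): [0], [1], [2], [3], [4]
  1-simplices (9): [0,1], [0,2], [0,4], [1,2], [1,3], [1,4], [2,3], [2,4], [3,4]
  2-simplices (6): [0,1,2], [0,1,4], [0,2,4], [1,2,3], [1,3,4], [2,3,4]

giving chain groups C_0 ≅ Z^5, C_1 ≅ Z^9, C_2 ≅ Z^6.

∂_1: C_1 → C_0 sends each edge [p,q] (with p < q) to q − p.
This gives a 5×9 integer matrix of rank 4; reducing to Smith normal form yields diagonal entries (1,1,1,1).

∂_2: C_2 → C_1 maps a triangle to the signed sum of its edges. For instance
  ∂[2,3,4] = [3,4] − [2,4] + [2,3],
  ∂[1,2,3] = [2,3] − [1,3] + [1,2].
As a 9×6 matrix over Z this has rank 5, with invariant factors (1,1,1,1,1).

From H_k ≅ ker(∂_k) / im(∂_{k+1}) we obtain:

  H_0: rank C_0 − rank ∂_1 = 5 − 4 = 1, and the invariant factors of ∂_1 are all 1, so H_0 = Z.
  H_1: rank ker ∂_1 − rank ∂_2 = (9 − 4) − 5 = 0, and the invariant factors of ∂_2 are all 1, so H_1 = 0.
  H_2: rank ker ∂_2 − rank ∂_3 = (6 − 5) − 0 = 1, and there is no ∂_3, so H_2 = Z.

As a check, the Euler characteristic is 5 − 9 + 6 = 2, which agrees with 1 − 0 + 1 = 2.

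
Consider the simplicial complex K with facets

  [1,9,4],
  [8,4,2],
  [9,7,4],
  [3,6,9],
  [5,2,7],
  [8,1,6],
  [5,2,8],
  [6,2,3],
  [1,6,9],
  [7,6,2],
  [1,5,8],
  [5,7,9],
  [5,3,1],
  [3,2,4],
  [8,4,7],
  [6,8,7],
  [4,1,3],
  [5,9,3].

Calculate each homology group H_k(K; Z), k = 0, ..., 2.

H_0 = Z,  H_1 = Z ⊕ Z/2Z,  H_2 = 0.

Order the vertices as 1 < 2 < 3 < 4 < 5 < 6 < 7 < 8 < 9. Listing each simplex with vertices in this order, K has dimension 2 with simplices:

  0-simplices (9): [1], [2], [3], [4], [5], [6], [7], [8], [9]
  1-simplices (27): (27 of them)
  2-simplices (18): [1,3,4], [1,3,5], [1,4,9], [1,5,8], [1,6,8], [1,6,9], [2,3,4], [2,3,6], [2,4,8], [2,5,7], [2,5,8], [2,6,7], [3,5,9], [3,6,9], [4,7,8], [4,7,9], [5,7,9], [6,7,8]

so the chain groups are C_0 ≅ Z^9, C_1 ≅ Z^27, C_2 ≅ Z^18.

Boundary ∂_1: C_1 → C_0 sends each edge [p,q] (with p < q) to q − p.
The resulting 9×27 matrix has rank 8, and its Smith normal form has invariant factors (1,1,1,1,1,1,1,1).

Boundary ∂_2: C_2 → C_1 maps a triangle to the signed sum of its edges. For instance
  ∂[1,4,9] = [4,9] − [1,9] + [1,4],
  ∂[2,6,7] = [6,7] − [2,7] + [2,6].
The 27×18 boundary matrix has rank 18 and Smith normal form diag(1,1,1,1,1,1,1,1,1,1,1,1,1,1,1,1,1,2).

Reading off H_k = ker ∂_k / im ∂_{k+1}:

  H_0: rank C_0 − rank ∂_1 = 9 − 8 = 1, and the invariant factors of ∂_1 are all 1, so H_0 = Z.
  H_1: rank ker ∂_1 − rank ∂_2 = (27 − 8) − 18 = 1, and ∂_2 has invariant factor 2 > 1, so H_1 = Z ⊕ Z/2Z.
  H_2: rank ker ∂_2 − rank ∂_3 = (18 − 18) − 0 = 0, and there is no ∂_3, so H_2 = 0.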